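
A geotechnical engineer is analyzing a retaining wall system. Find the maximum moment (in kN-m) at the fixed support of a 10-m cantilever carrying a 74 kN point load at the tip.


For a cantilever with a point load at the free end:
M_max = P * L = 74 * 10 = 740 kN-m

740 kN-m


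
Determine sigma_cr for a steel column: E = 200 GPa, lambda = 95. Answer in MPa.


sigma_cr = pi^2 * E / lambda^2
= 9.8696 * 200000.0 / 95^2
= 9.8696 * 200000.0 / 9025
= 218.717 MPa

218.717 MPa


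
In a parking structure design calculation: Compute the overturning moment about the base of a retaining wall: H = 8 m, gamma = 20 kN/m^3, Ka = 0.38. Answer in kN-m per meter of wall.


Pa = 0.5 * Ka * gamma * H^2
= 0.5 * 0.38 * 20 * 8^2
= 243.2 kN/m
Arm = H / 3 = 8 / 3 = 2.6667 m
Mo = Pa * arm = Pa * H / 3 = 243.2 * 8 / 3 = 648.5333 kN-m/m

648.5333 kN-m/m


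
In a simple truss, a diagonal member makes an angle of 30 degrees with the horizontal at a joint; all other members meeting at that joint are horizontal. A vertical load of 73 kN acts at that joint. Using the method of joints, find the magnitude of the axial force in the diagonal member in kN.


At the joint, only the diagonal has a vertical component, so vertical equilibrium gives:
F * sin(30) = 73
F = 73 / sin(30)
= 73 / 0.5
= 146.0 kN

146.0 kN


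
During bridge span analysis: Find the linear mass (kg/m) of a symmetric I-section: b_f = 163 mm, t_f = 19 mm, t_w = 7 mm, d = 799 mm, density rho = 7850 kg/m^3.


A_flanges = 2 * 163 * 19 = 6194 mm^2
A_web = (799 - 2 * 19) * 7 = 5327 mm^2
A_total = 6194 + 5327 = 11521 mm^2 = 0.011521 m^2
Weight = rho * A = 7850 * 0.011521 = 90.4399 kg/m

90.4399 kg/m


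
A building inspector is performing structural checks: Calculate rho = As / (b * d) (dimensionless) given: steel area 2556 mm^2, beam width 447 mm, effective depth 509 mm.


rho = As / (b * d)
= 2556 / (447 * 509)
= 2556 / 227523
= 0.011234 (dimensionless)

0.011234 (dimensionless)


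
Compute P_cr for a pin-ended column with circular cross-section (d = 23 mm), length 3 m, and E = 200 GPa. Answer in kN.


I = pi * d^4 / 64 = 13736.66 mm^4
L = 3000.0 mm
P_cr = pi^2 * E * I / L^2
= 9.8696 * 200000.0 * 13736.66 / 3000.0^2
= 3012.79 N = 3.0128 kN

3.0128 kN


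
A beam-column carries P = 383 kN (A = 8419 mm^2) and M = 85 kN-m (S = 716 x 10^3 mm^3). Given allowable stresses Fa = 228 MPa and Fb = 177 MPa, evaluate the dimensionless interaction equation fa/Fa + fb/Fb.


f_a = P / A = 383000.0 / 8419 = 45.4923 MPa
f_b = M / S = 85000000.0 / 716000.0 = 118.7151 MPa
Ratio = f_a / Fa + f_b / Fb
= 45.4923 / 228 + 118.7151 / 177
= 0.8702 (dimensionless)

0.8702 (dimensionless)


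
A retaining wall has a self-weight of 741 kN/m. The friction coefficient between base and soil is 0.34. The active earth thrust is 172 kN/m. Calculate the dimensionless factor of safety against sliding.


Resisting force = mu * W = 0.34 * 741 = 251.94 kN/m
FOS = Resisting / Driving = 251.94 / 172
= 1.4648 (dimensionless)

1.4648 (dimensionless)


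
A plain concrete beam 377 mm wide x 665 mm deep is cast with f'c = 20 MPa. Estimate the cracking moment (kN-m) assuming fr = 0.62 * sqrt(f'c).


fr = 0.62 * sqrt(20) = 0.62 * 4.4721 = 2.7727 MPa
I = 377 * 665^3 / 12 = 9239001552.08 mm^4
y_t = 332.5 mm
M_cr = fr * I / y_t = 2.7727 * 9239001552.08 / 332.5 N-mm
= 77.0442 kN-m

77.0442 kN-m


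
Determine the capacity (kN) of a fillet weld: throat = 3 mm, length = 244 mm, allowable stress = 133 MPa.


Strength = throat * length * allowable stress
= 3 * 244 * 133 N
= 97356 N
= 97.36 kN

97.36 kN


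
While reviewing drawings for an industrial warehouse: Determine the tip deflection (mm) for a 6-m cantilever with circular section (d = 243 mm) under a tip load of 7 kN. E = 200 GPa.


I = pi * d^4 / 64 = pi * 243^4 / 64 = 171157129.04 mm^4
L = 6000.0 mm, P = 7000.0 N, E = 200000.0 MPa
delta = P * L^3 / (3 * E * I)
= 7000.0 * 6000.0^3 / (3 * 200000.0 * 171157129.04)
= 14.7233 mm

14.7233 mm


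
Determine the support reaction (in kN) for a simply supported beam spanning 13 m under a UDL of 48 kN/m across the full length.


Total load = w * L = 48 * 13 = 624 kN
By symmetry, each reaction R = total / 2 = 624 / 2 = 312.0 kN

312.0 kN


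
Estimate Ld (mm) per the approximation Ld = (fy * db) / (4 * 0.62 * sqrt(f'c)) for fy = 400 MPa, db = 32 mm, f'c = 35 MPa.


Ld = (fy * db) / (4 * 0.62 * sqrt(f'c))
= (400 * 32) / (4 * 0.62 * sqrt(35))
= 12800 / 14.6719
= 872.42 mm

872.42 mm


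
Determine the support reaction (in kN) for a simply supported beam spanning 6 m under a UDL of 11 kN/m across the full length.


Total load = w * L = 11 * 6 = 66 kN
By symmetry, each reaction R = total / 2 = 66 / 2 = 33.0 kN

33.0 kN


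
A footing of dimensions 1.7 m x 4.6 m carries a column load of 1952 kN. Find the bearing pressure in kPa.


A = 1.7 * 4.6 = 7.82 m^2
q = P / A = 1952 / 7.82
= 249.6164 kPa

249.6164 kPa


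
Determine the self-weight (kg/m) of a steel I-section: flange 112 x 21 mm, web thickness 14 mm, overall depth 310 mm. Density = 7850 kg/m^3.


A_flanges = 2 * 112 * 21 = 4704 mm^2
A_web = (310 - 2 * 21) * 14 = 3752 mm^2
A_total = 4704 + 3752 = 8456 mm^2 = 0.008456 m^2
Weight = rho * A = 7850 * 0.008456 = 66.3796 kg/m

66.3796 kg/m


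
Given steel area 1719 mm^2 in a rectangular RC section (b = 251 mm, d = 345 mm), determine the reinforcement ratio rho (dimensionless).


rho = As / (b * d)
= 1719 / (251 * 345)
= 1719 / 86595
= 0.019851 (dimensionless)

0.019851 (dimensionless)


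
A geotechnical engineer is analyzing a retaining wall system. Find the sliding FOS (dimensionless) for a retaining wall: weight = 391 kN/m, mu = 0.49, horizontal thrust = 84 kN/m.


Resisting force = mu * W = 0.49 * 391 = 191.59 kN/m
FOS = Resisting / Driving = 191.59 / 84
= 2.2808 (dimensionless)

2.2808 (dimensionless)


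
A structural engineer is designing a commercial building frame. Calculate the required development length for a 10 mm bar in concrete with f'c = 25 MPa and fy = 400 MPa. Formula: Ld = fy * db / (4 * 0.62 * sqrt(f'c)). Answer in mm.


Ld = (fy * db) / (4 * 0.62 * sqrt(f'c))
= (400 * 10) / (4 * 0.62 * sqrt(25))
= 4000 / 12.4
= 322.58 mm

322.58 mm


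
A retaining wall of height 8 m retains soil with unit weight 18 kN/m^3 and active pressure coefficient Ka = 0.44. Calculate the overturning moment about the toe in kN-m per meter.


Pa = 0.5 * Ka * gamma * H^2
= 0.5 * 0.44 * 18 * 8^2
= 253.44 kN/m
Arm = H / 3 = 8 / 3 = 2.6667 m
Mo = Pa * arm = Pa * H / 3 = 253.44 * 8 / 3 = 675.84 kN-m/m

675.84 kN-m/m


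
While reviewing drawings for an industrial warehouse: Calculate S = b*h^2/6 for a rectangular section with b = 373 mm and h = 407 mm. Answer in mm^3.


S = b * h^2 / 6
= 373 * 407^2 / 6
= 373 * 165649 / 6
= 10297846.17 mm^3

10297846.17 mm^3


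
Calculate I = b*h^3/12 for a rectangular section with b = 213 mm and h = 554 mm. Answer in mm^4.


I = b * h^3 / 12
= 213 * 554^3 / 12
= 213 * 170031464 / 12
= 3018058486.0 mm^4

3018058486.0 mm^4


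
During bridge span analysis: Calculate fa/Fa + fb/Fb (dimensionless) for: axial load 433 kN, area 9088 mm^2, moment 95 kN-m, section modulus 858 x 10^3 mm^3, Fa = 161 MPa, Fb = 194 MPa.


f_a = P / A = 433000.0 / 9088 = 47.6452 MPa
f_b = M / S = 95000000.0 / 858000.0 = 110.7226 MPa
Ratio = f_a / Fa + f_b / Fb
= 47.6452 / 161 + 110.7226 / 194
= 0.8667 (dimensionless)

0.8667 (dimensionless)


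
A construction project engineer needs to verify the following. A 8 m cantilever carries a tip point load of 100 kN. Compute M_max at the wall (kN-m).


For a cantilever with a point load at the free end:
M_max = P * L = 100 * 8 = 800 kN-m

800 kN-m


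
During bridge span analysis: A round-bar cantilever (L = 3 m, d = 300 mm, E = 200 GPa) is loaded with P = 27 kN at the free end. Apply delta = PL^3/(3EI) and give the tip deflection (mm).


I = pi * d^4 / 64 = pi * 300^4 / 64 = 397607820.22 mm^4
L = 3000.0 mm, P = 27000.0 N, E = 200000.0 MPa
delta = P * L^3 / (3 * E * I)
= 27000.0 * 3000.0^3 / (3 * 200000.0 * 397607820.22)
= 3.0558 mm

3.0558 mm


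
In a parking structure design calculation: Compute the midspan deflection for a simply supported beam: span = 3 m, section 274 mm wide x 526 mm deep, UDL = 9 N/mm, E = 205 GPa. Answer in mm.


I = 274 * 526^3 / 12 = 3322970985.33 mm^4
L = 3000.0 mm, w = 9 N/mm, E = 205000.0 MPa
delta = 5 * w * L^4 / (384 * E * I)
= 5 * 9 * 3000.0^4 / (384 * 205000.0 * 3322970985.33)
= 0.0139 mm

0.0139 mm


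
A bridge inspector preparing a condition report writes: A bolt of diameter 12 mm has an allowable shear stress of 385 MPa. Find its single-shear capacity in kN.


A = pi * d^2 / 4 = pi * 12^2 / 4 = 113.0973 mm^2
V = f_v * A / 1000 = 385 * 113.0973 / 1000
= 43.5425 kN

43.5425 kN


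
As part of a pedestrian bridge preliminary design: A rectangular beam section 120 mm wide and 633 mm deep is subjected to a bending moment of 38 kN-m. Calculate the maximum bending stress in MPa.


I = b * h^3 / 12 = 120 * 633^3 / 12 = 2536361370.0 mm^4
y = h / 2 = 633 / 2 = 316.5 mm
M = 38 kN-m = 38000000.0 N-mm
sigma = M * y / I = 38000000.0 * 316.5 / 2536361370.0
= 4.74 MPa

4.74 MPa


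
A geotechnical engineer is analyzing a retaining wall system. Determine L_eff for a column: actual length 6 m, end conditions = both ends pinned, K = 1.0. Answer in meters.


L_eff = K * L
= 1.0 * 6
= 6.0 m

6.0 m


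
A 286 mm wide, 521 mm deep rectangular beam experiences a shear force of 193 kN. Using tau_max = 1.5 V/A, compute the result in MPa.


A = b * h = 286 * 521 = 149006 mm^2
V = 193 kN = 193000.0 N
tau_max = 1.5 * V / A = 1.5 * 193000.0 / 149006
= 1.9429 MPa

1.9429 MPa


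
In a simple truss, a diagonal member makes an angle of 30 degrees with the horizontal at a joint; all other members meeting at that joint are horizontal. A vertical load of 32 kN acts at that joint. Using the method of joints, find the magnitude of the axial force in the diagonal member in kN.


At the joint, only the diagonal has a vertical component, so vertical equilibrium gives:
F * sin(30) = 32
F = 32 / sin(30)
= 32 / 0.5
= 64.0 kN

64.0 kN


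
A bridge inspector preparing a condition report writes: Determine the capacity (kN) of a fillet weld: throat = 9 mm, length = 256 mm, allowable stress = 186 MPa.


Strength = throat * length * allowable stress
= 9 * 256 * 186 N
= 428544 N
= 428.54 kN

428.54 kN


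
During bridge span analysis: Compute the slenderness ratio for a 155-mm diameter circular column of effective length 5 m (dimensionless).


Radius of gyration r = d / 4 = 155 / 4 = 38.75 mm
L_eff = 5000.0 mm
Slenderness ratio = L / r = 5000.0 / 38.75 = 129.03 (dimensionless)

129.03 (dimensionless)


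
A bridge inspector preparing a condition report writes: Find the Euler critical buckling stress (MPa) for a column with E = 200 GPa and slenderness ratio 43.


sigma_cr = pi^2 * E / lambda^2
= 9.8696 * 200000.0 / 43^2
= 9.8696 * 200000.0 / 1849
= 1067.5613 MPa

1067.5613 MPa


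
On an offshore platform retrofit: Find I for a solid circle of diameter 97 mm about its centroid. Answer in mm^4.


r = d / 2 = 97 / 2 = 48.5 mm
I = pi * r^4 / 4 = pi * 48.5^4 / 4
= 4345670.92 mm^4

4345670.92 mm^4


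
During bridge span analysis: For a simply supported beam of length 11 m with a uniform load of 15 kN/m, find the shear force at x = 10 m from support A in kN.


R_A = w * L / 2 = 15 * 11 / 2 = 82.5 kN
V(x) = R_A - w * x = 82.5 - 15 * 10
= -67.5 kN

-67.5 kN


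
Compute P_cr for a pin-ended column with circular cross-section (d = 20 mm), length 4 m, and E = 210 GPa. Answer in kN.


I = pi * d^4 / 64 = 7853.98 mm^4
L = 4000.0 mm
P_cr = pi^2 * E * I / L^2
= 9.8696 * 210000.0 * 7853.98 / 4000.0^2
= 1017.39 N = 1.0174 kN

1.0174 kN


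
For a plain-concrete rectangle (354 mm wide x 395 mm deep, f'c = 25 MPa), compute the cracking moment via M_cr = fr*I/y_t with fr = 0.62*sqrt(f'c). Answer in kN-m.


fr = 0.62 * sqrt(25) = 0.62 * 5.0 = 3.1 MPa
I = 354 * 395^3 / 12 = 1818081312.5 mm^4
y_t = 197.5 mm
M_cr = fr * I / y_t = 3.1 * 1818081312.5 / 197.5 N-mm
= 28.537 kN-m

28.537 kN-m


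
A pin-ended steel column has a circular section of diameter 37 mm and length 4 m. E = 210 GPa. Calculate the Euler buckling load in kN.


I = pi * d^4 / 64 = 91997.66 mm^4
L = 4000.0 mm
P_cr = pi^2 * E * I / L^2
= 9.8696 * 210000.0 * 91997.66 / 4000.0^2
= 11917.24 N = 11.9172 kN

11.9172 kN


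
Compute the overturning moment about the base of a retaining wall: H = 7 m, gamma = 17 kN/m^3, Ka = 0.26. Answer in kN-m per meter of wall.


Pa = 0.5 * Ka * gamma * H^2
= 0.5 * 0.26 * 17 * 7^2
= 108.29 kN/m
Arm = H / 3 = 7 / 3 = 2.3333 m
Mo = Pa * arm = Pa * H / 3 = 108.29 * 7 / 3 = 252.6767 kN-m/m

252.6767 kN-m/m


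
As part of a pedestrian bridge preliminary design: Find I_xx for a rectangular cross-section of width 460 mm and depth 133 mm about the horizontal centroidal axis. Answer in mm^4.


I = b * h^3 / 12
= 460 * 133^3 / 12
= 460 * 2352637 / 12
= 90184418.33 mm^4

90184418.33 mm^4


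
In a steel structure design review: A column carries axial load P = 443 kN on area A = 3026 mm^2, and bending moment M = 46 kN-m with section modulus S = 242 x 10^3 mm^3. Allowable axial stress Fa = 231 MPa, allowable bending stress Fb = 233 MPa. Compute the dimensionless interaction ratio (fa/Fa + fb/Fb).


f_a = P / A = 443000.0 / 3026 = 146.3979 MPa
f_b = M / S = 46000000.0 / 242000.0 = 190.0826 MPa
Ratio = f_a / Fa + f_b / Fb
= 146.3979 / 231 + 190.0826 / 233
= 1.4496 (dimensionless)

1.4496 (dimensionless)


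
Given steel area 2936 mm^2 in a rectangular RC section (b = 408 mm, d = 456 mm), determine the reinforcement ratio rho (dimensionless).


rho = As / (b * d)
= 2936 / (408 * 456)
= 2936 / 186048
= 0.015781 (dimensionless)

0.015781 (dimensionless)


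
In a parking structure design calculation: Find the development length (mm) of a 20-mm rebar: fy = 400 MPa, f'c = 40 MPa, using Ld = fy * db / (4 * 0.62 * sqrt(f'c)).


Ld = (fy * db) / (4 * 0.62 * sqrt(f'c))
= (400 * 20) / (4 * 0.62 * sqrt(40))
= 8000 / 15.6849
= 510.04 mm

510.04 mm


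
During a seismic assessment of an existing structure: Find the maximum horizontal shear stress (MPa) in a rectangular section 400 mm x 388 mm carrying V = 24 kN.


A = b * h = 400 * 388 = 155200 mm^2
V = 24 kN = 24000.0 N
tau_max = 1.5 * V / A = 1.5 * 24000.0 / 155200
= 0.232 MPa

0.232 MPa


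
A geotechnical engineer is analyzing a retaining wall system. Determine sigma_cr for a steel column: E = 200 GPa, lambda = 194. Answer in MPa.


sigma_cr = pi^2 * E / lambda^2
= 9.8696 * 200000.0 / 194^2
= 9.8696 * 200000.0 / 37636
= 52.4477 MPa

52.4477 MPa


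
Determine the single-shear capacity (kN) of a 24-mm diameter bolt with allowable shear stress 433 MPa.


A = pi * d^2 / 4 = pi * 24^2 / 4 = 452.3893 mm^2
V = f_v * A / 1000 = 433 * 452.3893 / 1000
= 195.8846 kN

195.8846 kN


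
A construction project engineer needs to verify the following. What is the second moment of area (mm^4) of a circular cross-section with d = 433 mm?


r = d / 2 = 433 / 2 = 216.5 mm
I = pi * r^4 / 4 = pi * 216.5^4 / 4
= 1725525906.85 mm^4

1725525906.85 mm^4


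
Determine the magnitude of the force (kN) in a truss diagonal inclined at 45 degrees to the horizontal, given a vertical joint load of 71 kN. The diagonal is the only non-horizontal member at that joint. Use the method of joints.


At the joint, only the diagonal has a vertical component, so vertical equilibrium gives:
F * sin(45) = 71
F = 71 / sin(45)
= 71 / 0.707107
= 100.41 kN

100.41 kN


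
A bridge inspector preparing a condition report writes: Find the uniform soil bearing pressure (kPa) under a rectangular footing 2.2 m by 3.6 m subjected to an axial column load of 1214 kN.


A = 2.2 * 3.6 = 7.92 m^2
q = P / A = 1214 / 7.92
= 153.2828 kPa

153.2828 kPa


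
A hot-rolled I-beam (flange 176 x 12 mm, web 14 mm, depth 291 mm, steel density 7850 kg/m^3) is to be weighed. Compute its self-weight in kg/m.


A_flanges = 2 * 176 * 12 = 4224 mm^2
A_web = (291 - 2 * 12) * 14 = 3738 mm^2
A_total = 4224 + 3738 = 7962 mm^2 = 0.007962 m^2
Weight = rho * A = 7850 * 0.007962 = 62.5017 kg/m

62.5017 kg/m


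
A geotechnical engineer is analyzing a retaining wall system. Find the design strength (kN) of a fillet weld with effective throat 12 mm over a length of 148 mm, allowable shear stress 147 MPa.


Strength = throat * length * allowable stress
= 12 * 148 * 147 N
= 261072 N
= 261.07 kN

261.07 kN


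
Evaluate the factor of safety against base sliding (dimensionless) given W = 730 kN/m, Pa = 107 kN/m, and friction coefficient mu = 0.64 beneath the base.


Resisting force = mu * W = 0.64 * 730 = 467.2 kN/m
FOS = Resisting / Driving = 467.2 / 107
= 4.3664 (dimensionless)

4.3664 (dimensionless)


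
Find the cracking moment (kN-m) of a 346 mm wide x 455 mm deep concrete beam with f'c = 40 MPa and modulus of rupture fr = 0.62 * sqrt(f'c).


fr = 0.62 * sqrt(40) = 0.62 * 6.3246 = 3.9212 MPa
I = 346 * 455^3 / 12 = 2715995479.17 mm^4
y_t = 227.5 mm
M_cr = fr * I / y_t = 3.9212 * 2715995479.17 / 227.5 N-mm
= 46.8133 kN-m

46.8133 kN-m


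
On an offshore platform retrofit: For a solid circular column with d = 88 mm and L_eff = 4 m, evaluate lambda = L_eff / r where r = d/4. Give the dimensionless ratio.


Radius of gyration r = d / 4 = 88 / 4 = 22.0 mm
L_eff = 4000.0 mm
Slenderness ratio = L / r = 4000.0 / 22.0 = 181.82 (dimensionless)

181.82 (dimensionless)


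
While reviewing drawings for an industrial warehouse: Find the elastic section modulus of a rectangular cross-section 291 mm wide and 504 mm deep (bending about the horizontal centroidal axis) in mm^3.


S = b * h^2 / 6
= 291 * 504^2 / 6
= 291 * 254016 / 6
= 12319776.0 mm^3

12319776.0 mm^3


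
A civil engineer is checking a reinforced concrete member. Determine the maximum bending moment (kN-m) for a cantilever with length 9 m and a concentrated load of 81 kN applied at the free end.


For a cantilever with a point load at the free end:
M_max = P * L = 81 * 9 = 729 kN-m

729 kN-m


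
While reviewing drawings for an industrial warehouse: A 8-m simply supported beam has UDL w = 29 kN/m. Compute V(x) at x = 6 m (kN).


R_A = w * L / 2 = 29 * 8 / 2 = 116.0 kN
V(x) = R_A - w * x = 116.0 - 29 * 6
= -58.0 kN

-58.0 kN


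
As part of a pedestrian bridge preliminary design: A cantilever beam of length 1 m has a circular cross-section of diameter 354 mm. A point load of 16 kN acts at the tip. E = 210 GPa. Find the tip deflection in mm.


I = pi * d^4 / 64 = pi * 354^4 / 64 = 770873199.04 mm^4
L = 1000.0 mm, P = 16000.0 N, E = 210000.0 MPa
delta = P * L^3 / (3 * E * I)
= 16000.0 * 1000.0^3 / (3 * 210000.0 * 770873199.04)
= 0.0329 mm

0.0329 mm


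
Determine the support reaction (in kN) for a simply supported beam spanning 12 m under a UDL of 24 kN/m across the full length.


Total load = w * L = 24 * 12 = 288 kN
By symmetry, each reaction R = total / 2 = 288 / 2 = 144.0 kN

144.0 kN


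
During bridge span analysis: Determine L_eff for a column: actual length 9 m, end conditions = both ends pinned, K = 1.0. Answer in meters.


L_eff = K * L
= 1.0 * 9
= 9.0 m

9.0 m


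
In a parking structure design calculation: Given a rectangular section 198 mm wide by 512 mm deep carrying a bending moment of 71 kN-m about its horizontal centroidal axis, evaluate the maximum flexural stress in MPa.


I = b * h^3 / 12 = 198 * 512^3 / 12 = 2214592512.0 mm^4
y = h / 2 = 512 / 2 = 256.0 mm
M = 71 kN-m = 71000000.0 N-mm
sigma = M * y / I = 71000000.0 * 256.0 / 2214592512.0
= 8.21 MPa

8.21 MPa


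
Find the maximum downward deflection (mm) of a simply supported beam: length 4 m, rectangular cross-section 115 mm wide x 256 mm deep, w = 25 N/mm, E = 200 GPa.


I = 115 * 256^3 / 12 = 160781653.33 mm^4
L = 4000.0 mm, w = 25 N/mm, E = 200000.0 MPa
delta = 5 * w * L^4 / (384 * E * I)
= 5 * 25 * 4000.0^4 / (384 * 200000.0 * 160781653.33)
= 2.5915 mm

2.5915 mm


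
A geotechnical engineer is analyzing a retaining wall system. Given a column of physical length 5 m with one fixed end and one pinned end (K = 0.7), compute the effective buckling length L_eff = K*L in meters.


L_eff = K * L
= 0.7 * 5
= 3.5 m

3.5 m


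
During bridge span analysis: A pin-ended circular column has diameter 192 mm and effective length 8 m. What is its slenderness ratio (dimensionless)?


Radius of gyration r = d / 4 = 192 / 4 = 48.0 mm
L_eff = 8000.0 mm
Slenderness ratio = L / r = 8000.0 / 48.0 = 166.67 (dimensionless)

166.67 (dimensionless)


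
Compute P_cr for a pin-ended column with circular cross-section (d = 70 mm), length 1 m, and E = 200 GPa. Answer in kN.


I = pi * d^4 / 64 = 1178588.12 mm^4
L = 1000.0 mm
P_cr = pi^2 * E * I / L^2
= 9.8696 * 200000.0 * 1178588.12 / 1000.0^2
= 2326439.7 N = 2326.4397 kN

2326.4397 kN


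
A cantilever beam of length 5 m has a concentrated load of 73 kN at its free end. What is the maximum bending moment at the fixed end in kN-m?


For a cantilever with a point load at the free end:
M_max = P * L = 73 * 5 = 365 kN-m

365 kN-m


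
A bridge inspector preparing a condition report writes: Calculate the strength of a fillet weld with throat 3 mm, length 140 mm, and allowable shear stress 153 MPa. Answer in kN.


Strength = throat * length * allowable stress
= 3 * 140 * 153 N
= 64260 N
= 64.26 kN

64.26 kN


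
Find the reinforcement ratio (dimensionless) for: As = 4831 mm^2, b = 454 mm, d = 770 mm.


rho = As / (b * d)
= 4831 / (454 * 770)
= 4831 / 349580
= 0.013819 (dimensionless)

0.013819 (dimensionless)


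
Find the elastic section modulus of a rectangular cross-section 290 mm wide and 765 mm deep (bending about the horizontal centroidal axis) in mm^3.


S = b * h^2 / 6
= 290 * 765^2 / 6
= 290 * 585225 / 6
= 28285875.0 mm^3

28285875.0 mm^3


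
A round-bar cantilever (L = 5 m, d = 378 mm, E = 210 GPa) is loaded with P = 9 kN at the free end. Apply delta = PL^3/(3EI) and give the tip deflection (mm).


I = pi * d^4 / 64 = pi * 378^4 / 64 = 1002160077.64 mm^4
L = 5000.0 mm, P = 9000.0 N, E = 210000.0 MPa
delta = P * L^3 / (3 * E * I)
= 9000.0 * 5000.0^3 / (3 * 210000.0 * 1002160077.64)
= 1.7819 mm

1.7819 mm


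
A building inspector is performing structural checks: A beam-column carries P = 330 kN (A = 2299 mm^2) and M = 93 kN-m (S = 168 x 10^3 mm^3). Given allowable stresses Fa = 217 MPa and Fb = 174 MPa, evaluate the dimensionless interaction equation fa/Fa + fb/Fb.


f_a = P / A = 330000.0 / 2299 = 143.5407 MPa
f_b = M / S = 93000000.0 / 168000.0 = 553.5714 MPa
Ratio = f_a / Fa + f_b / Fb
= 143.5407 / 217 + 553.5714 / 174
= 3.8429 (dimensionless)

3.8429 (dimensionless)


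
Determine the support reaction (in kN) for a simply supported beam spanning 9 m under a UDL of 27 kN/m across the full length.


Total load = w * L = 27 * 9 = 243 kN
By symmetry, each reaction R = total / 2 = 243 / 2 = 121.5 kN

121.5 kN


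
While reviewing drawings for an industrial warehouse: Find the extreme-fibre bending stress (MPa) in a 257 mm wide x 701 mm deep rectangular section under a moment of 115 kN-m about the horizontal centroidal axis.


I = b * h^3 / 12 = 257 * 701^3 / 12 = 7377444163.08 mm^4
y = h / 2 = 701 / 2 = 350.5 mm
M = 115 kN-m = 115000000.0 N-mm
sigma = M * y / I = 115000000.0 * 350.5 / 7377444163.08
= 5.46 MPa

5.46 MPa


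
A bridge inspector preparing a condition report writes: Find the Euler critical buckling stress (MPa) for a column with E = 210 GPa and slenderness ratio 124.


sigma_cr = pi^2 * E / lambda^2
= 9.8696 * 210000.0 / 124^2
= 9.8696 * 210000.0 / 15376
= 134.7956 MPa

134.7956 MPa


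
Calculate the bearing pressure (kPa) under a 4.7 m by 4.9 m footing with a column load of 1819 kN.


A = 4.7 * 4.9 = 23.03 m^2
q = P / A = 1819 / 23.03
= 78.9839 kPa

78.9839 kPa


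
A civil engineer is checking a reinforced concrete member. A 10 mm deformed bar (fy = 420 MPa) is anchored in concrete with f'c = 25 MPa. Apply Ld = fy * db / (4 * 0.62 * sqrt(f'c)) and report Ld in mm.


Ld = (fy * db) / (4 * 0.62 * sqrt(f'c))
= (420 * 10) / (4 * 0.62 * sqrt(25))
= 4200 / 12.4
= 338.71 mm

338.71 mm


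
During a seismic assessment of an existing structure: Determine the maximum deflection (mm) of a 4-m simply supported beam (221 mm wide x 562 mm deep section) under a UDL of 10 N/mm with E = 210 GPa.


I = 221 * 562^3 / 12 = 3269038040.67 mm^4
L = 4000.0 mm, w = 10 N/mm, E = 210000.0 MPa
delta = 5 * w * L^4 / (384 * E * I)
= 5 * 10 * 4000.0^4 / (384 * 210000.0 * 3269038040.67)
= 0.0486 mm

0.0486 mm


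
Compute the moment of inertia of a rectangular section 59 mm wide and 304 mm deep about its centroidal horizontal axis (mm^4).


I = b * h^3 / 12
= 59 * 304^3 / 12
= 59 * 28094464 / 12
= 138131114.67 mm^4

138131114.67 mm^4


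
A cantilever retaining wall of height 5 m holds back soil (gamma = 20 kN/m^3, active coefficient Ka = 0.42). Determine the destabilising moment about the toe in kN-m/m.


Pa = 0.5 * Ka * gamma * H^2
= 0.5 * 0.42 * 20 * 5^2
= 105.0 kN/m
Arm = H / 3 = 5 / 3 = 1.6667 m
Mo = Pa * arm = Pa * H / 3 = 105.0 * 5 / 3 = 175.0 kN-m/m

175.0 kN-m/m


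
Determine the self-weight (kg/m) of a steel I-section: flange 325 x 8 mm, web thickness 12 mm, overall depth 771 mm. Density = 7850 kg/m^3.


A_flanges = 2 * 325 * 8 = 5200 mm^2
A_web = (771 - 2 * 8) * 12 = 9060 mm^2
A_total = 5200 + 9060 = 14260 mm^2 = 0.014260 m^2
Weight = rho * A = 7850 * 0.014260 = 111.941 kg/m

111.941 kg/m


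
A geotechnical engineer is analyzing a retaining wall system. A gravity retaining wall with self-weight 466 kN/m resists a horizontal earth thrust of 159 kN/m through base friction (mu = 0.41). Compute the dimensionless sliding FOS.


Resisting force = mu * W = 0.41 * 466 = 191.06 kN/m
FOS = Resisting / Driving = 191.06 / 159
= 1.2016 (dimensionless)

1.2016 (dimensionless)


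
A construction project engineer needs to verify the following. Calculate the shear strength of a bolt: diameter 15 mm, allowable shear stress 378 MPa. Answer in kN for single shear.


A = pi * d^2 / 4 = pi * 15^2 / 4 = 176.7146 mm^2
V = f_v * A / 1000 = 378 * 176.7146 / 1000
= 66.7981 kN

66.7981 kN


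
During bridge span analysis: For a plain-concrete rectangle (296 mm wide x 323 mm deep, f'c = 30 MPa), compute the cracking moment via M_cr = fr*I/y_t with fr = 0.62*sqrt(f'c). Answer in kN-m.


fr = 0.62 * sqrt(30) = 0.62 * 5.4772 = 3.3959 MPa
I = 296 * 323^3 / 12 = 831223919.33 mm^4
y_t = 161.5 mm
M_cr = fr * I / y_t = 3.3959 * 831223919.33 / 161.5 N-mm
= 17.4782 kN-m

17.4782 kN-m


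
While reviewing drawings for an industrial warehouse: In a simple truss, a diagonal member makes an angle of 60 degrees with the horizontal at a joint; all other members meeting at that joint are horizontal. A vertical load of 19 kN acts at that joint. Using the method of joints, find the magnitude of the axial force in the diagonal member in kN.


At the joint, only the diagonal has a vertical component, so vertical equilibrium gives:
F * sin(60) = 19
F = 19 / sin(60)
= 19 / 0.866025
= 21.94 kN

21.94 kN


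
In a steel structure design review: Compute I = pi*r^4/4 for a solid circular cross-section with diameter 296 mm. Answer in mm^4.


r = d / 2 = 296 / 2 = 148.0 mm
I = pi * r^4 / 4 = pi * 148.0^4 / 4
= 376822427.47 mm^4

376822427.47 mm^4


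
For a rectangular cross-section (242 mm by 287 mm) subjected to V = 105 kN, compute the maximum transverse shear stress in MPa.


A = b * h = 242 * 287 = 69454 mm^2
V = 105 kN = 105000.0 N
tau_max = 1.5 * V / A = 1.5 * 105000.0 / 69454
= 2.2677 MPa

2.2677 MPa


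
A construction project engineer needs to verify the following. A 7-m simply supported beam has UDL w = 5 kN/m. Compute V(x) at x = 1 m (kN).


R_A = w * L / 2 = 5 * 7 / 2 = 17.5 kN
V(x) = R_A - w * x = 17.5 - 5 * 1
= 12.5 kN

12.5 kN


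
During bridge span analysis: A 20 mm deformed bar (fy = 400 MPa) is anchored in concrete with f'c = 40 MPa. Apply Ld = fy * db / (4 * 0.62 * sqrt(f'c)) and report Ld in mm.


Ld = (fy * db) / (4 * 0.62 * sqrt(f'c))
= (400 * 20) / (4 * 0.62 * sqrt(40))
= 8000 / 15.6849
= 510.04 mm

510.04 mm


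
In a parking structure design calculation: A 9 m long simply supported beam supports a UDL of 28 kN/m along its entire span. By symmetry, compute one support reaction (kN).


Total load = w * L = 28 * 9 = 252 kN
By symmetry, each reaction R = total / 2 = 252 / 2 = 126.0 kN

126.0 kN


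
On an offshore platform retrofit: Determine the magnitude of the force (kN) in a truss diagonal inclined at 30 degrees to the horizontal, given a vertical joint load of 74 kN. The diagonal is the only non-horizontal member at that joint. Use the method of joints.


At the joint, only the diagonal has a vertical component, so vertical equilibrium gives:
F * sin(30) = 74
F = 74 / sin(30)
= 74 / 0.5
= 148.0 kN

148.0 kN


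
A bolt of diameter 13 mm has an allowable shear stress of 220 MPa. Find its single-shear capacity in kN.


A = pi * d^2 / 4 = pi * 13^2 / 4 = 132.7323 mm^2
V = f_v * A / 1000 = 220 * 132.7323 / 1000
= 29.2011 kN

29.2011 kN


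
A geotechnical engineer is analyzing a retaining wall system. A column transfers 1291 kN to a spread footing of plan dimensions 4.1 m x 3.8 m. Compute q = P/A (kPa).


A = 4.1 * 3.8 = 15.58 m^2
q = P / A = 1291 / 15.58
= 82.8626 kPa

82.8626 kPa


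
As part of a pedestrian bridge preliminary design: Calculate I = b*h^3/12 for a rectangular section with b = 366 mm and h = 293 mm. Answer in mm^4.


I = b * h^3 / 12
= 366 * 293^3 / 12
= 366 * 25153757 / 12
= 767189588.5 mm^4

767189588.5 mm^4


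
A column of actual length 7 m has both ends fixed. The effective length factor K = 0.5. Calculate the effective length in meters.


L_eff = K * L
= 0.5 * 7
= 3.5 m

3.5 m


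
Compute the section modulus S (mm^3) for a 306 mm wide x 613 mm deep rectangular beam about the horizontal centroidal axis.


S = b * h^2 / 6
= 306 * 613^2 / 6
= 306 * 375769 / 6
= 19164219.0 mm^3

19164219.0 mm^3


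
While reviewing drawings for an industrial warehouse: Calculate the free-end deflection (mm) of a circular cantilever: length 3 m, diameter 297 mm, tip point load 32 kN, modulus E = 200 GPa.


I = pi * d^4 / 64 = pi * 297^4 / 64 = 381940485.65 mm^4
L = 3000.0 mm, P = 32000.0 N, E = 200000.0 MPa
delta = P * L^3 / (3 * E * I)
= 32000.0 * 3000.0^3 / (3 * 200000.0 * 381940485.65)
= 3.7702 mm

3.7702 mm


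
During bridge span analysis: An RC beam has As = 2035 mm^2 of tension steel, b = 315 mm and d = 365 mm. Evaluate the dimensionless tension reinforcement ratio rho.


rho = As / (b * d)
= 2035 / (315 * 365)
= 2035 / 114975
= 0.017699 (dimensionless)

0.017699 (dimensionless)


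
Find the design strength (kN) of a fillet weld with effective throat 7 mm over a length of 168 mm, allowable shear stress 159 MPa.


Strength = throat * length * allowable stress
= 7 * 168 * 159 N
= 186984 N
= 186.98 kN

186.98 kN


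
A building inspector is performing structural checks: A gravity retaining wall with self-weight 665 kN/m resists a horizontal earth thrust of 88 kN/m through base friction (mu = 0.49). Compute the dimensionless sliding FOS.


Resisting force = mu * W = 0.49 * 665 = 325.85 kN/m
FOS = Resisting / Driving = 325.85 / 88
= 3.7028 (dimensionless)

3.7028 (dimensionless)


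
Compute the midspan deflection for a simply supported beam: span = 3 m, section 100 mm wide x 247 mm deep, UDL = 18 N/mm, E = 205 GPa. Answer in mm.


I = 100 * 247^3 / 12 = 125576858.33 mm^4
L = 3000.0 mm, w = 18 N/mm, E = 205000.0 MPa
delta = 5 * w * L^4 / (384 * E * I)
= 5 * 18 * 3000.0^4 / (384 * 205000.0 * 125576858.33)
= 0.7375 mm

0.7375 mm


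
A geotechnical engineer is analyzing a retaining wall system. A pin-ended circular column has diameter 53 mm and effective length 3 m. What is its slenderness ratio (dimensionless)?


Radius of gyration r = d / 4 = 53 / 4 = 13.25 mm
L_eff = 3000.0 mm
Slenderness ratio = L / r = 3000.0 / 13.25 = 226.42 (dimensionless)

226.42 (dimensionless)


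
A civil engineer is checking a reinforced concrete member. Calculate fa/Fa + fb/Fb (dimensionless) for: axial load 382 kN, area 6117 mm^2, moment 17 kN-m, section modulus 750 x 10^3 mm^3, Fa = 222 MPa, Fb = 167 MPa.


f_a = P / A = 382000.0 / 6117 = 62.4489 MPa
f_b = M / S = 17000000.0 / 750000.0 = 22.6667 MPa
Ratio = f_a / Fa + f_b / Fb
= 62.4489 / 222 + 22.6667 / 167
= 0.417 (dimensionless)

0.417 (dimensionless)


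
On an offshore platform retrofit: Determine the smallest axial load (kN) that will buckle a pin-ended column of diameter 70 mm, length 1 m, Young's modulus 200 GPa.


I = pi * d^4 / 64 = 1178588.12 mm^4
L = 1000.0 mm
P_cr = pi^2 * E * I / L^2
= 9.8696 * 200000.0 * 1178588.12 / 1000.0^2
= 2326439.7 N = 2326.4397 kN

2326.4397 kN


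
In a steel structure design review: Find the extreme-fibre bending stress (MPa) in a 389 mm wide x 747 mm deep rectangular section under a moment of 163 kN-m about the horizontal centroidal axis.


I = b * h^3 / 12 = 389 * 747^3 / 12 = 13512327437.25 mm^4
y = h / 2 = 747 / 2 = 373.5 mm
M = 163 kN-m = 163000000.0 N-mm
sigma = M * y / I = 163000000.0 * 373.5 / 13512327437.25
= 4.51 MPa

4.51 MPa


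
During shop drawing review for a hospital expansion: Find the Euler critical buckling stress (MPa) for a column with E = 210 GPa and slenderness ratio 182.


sigma_cr = pi^2 * E / lambda^2
= 9.8696 * 210000.0 / 182^2
= 9.8696 * 210000.0 / 33124
= 62.5715 MPa

62.5715 MPa


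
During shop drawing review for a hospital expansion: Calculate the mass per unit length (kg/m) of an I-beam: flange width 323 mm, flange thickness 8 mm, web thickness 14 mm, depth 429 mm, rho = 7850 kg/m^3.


A_flanges = 2 * 323 * 8 = 5168 mm^2
A_web = (429 - 2 * 8) * 14 = 5782 mm^2
A_total = 5168 + 5782 = 10950 mm^2 = 0.010950 m^2
Weight = rho * A = 7850 * 0.010950 = 85.9575 kg/m

85.9575 kg/m


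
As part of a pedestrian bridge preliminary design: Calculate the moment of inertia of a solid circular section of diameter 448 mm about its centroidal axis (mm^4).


r = d / 2 = 448 / 2 = 224.0 mm
I = pi * r^4 / 4 = pi * 224.0^4 / 4
= 1977342744.66 mm^4

1977342744.66 mm^4


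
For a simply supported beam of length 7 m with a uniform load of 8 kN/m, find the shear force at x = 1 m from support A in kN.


R_A = w * L / 2 = 8 * 7 / 2 = 28.0 kN
V(x) = R_A - w * x = 28.0 - 8 * 1
= 20.0 kN

20.0 kN


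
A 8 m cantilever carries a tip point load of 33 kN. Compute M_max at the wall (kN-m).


For a cantilever with a point load at the free end:
M_max = P * L = 33 * 8 = 264 kN-m

264 kN-m


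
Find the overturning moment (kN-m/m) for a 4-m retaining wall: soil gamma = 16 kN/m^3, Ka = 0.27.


Pa = 0.5 * Ka * gamma * H^2
= 0.5 * 0.27 * 16 * 4^2
= 34.56 kN/m
Arm = H / 3 = 4 / 3 = 1.3333 m
Mo = Pa * arm = Pa * H / 3 = 34.56 * 4 / 3 = 46.08 kN-m/m

46.08 kN-m/m


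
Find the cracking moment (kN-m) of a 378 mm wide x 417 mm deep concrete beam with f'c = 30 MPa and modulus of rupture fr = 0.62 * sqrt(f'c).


fr = 0.62 * sqrt(30) = 0.62 * 5.4772 = 3.3959 MPa
I = 378 * 417^3 / 12 = 2284118959.5 mm^4
y_t = 208.5 mm
M_cr = fr * I / y_t = 3.3959 * 2284118959.5 / 208.5 N-mm
= 37.2019 kN-m

37.2019 kN-m


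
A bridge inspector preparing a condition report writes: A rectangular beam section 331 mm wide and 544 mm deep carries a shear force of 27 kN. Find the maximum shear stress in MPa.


A = b * h = 331 * 544 = 180064 mm^2
V = 27 kN = 27000.0 N
tau_max = 1.5 * V / A = 1.5 * 27000.0 / 180064
= 0.2249 MPa

0.2249 MPa


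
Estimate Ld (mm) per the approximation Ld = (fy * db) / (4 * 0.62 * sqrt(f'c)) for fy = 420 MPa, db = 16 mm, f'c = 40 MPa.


Ld = (fy * db) / (4 * 0.62 * sqrt(f'c))
= (420 * 16) / (4 * 0.62 * sqrt(40))
= 6720 / 15.6849
= 428.44 mm

428.44 mm


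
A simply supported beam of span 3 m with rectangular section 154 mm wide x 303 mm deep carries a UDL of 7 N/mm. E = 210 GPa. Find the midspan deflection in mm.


I = 154 * 303^3 / 12 = 356999296.5 mm^4
L = 3000.0 mm, w = 7 N/mm, E = 210000.0 MPa
delta = 5 * w * L^4 / (384 * E * I)
= 5 * 7 * 3000.0^4 / (384 * 210000.0 * 356999296.5)
= 0.0985 mm

0.0985 mm


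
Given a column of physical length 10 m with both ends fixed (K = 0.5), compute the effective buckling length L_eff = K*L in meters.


L_eff = K * L
= 0.5 * 10
= 5.0 m

5.0 m


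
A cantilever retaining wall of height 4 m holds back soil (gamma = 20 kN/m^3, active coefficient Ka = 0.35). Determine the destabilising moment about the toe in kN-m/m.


Pa = 0.5 * Ka * gamma * H^2
= 0.5 * 0.35 * 20 * 4^2
= 56.0 kN/m
Arm = H / 3 = 4 / 3 = 1.3333 m
Mo = Pa * arm = Pa * H / 3 = 56.0 * 4 / 3 = 74.6667 kN-m/m

74.6667 kN-m/m


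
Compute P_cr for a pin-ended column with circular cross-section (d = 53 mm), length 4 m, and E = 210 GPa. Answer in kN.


I = pi * d^4 / 64 = 387323.08 mm^4
L = 4000.0 mm
P_cr = pi^2 * E * I / L^2
= 9.8696 * 210000.0 * 387323.08 / 4000.0^2
= 50173.27 N = 50.1733 kN

50.1733 kN


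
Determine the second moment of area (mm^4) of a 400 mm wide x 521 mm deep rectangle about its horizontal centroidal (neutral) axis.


I = b * h^3 / 12
= 400 * 521^3 / 12
= 400 * 141420761 / 12
= 4714025366.67 mm^4

4714025366.67 mm^4


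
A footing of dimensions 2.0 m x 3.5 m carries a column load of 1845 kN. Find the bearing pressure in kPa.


A = 2.0 * 3.5 = 7.0 m^2
q = P / A = 1845 / 7.0
= 263.5714 kPa

263.5714 kPa


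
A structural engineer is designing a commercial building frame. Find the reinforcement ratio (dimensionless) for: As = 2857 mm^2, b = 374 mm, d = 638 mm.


rho = As / (b * d)
= 2857 / (374 * 638)
= 2857 / 238612
= 0.011973 (dimensionless)

0.011973 (dimensionless)


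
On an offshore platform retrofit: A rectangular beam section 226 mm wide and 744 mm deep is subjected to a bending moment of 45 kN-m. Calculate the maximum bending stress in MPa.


I = b * h^3 / 12 = 226 * 744^3 / 12 = 7756146432.0 mm^4
y = h / 2 = 744 / 2 = 372.0 mm
M = 45 kN-m = 45000000.0 N-mm
sigma = M * y / I = 45000000.0 * 372.0 / 7756146432.0
= 2.16 MPa

2.16 MPa


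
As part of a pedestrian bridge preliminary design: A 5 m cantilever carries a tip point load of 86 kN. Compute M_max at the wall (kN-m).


For a cantilever with a point load at the free end:
M_max = P * L = 86 * 5 = 430 kN-m

430 kN-m


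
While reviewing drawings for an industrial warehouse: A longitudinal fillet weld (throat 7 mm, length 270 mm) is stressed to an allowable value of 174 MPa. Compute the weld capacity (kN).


Strength = throat * length * allowable stress
= 7 * 270 * 174 N
= 328860 N
= 328.86 kN

328.86 kN


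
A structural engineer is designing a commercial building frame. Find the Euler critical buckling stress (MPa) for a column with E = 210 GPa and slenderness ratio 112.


sigma_cr = pi^2 * E / lambda^2
= 9.8696 * 210000.0 / 112^2
= 9.8696 * 210000.0 / 12544
= 165.2278 MPa

165.2278 MPa


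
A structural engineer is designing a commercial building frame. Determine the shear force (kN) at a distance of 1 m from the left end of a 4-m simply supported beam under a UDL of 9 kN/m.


R_A = w * L / 2 = 9 * 4 / 2 = 18.0 kN
V(x) = R_A - w * x = 18.0 - 9 * 1
= 9.0 kN

9.0 kN


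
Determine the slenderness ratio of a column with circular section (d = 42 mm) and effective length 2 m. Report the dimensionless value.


Radius of gyration r = d / 4 = 42 / 4 = 10.5 mm
L_eff = 2000.0 mm
Slenderness ratio = L / r = 2000.0 / 10.5 = 190.48 (dimensionless)

190.48 (dimensionless)


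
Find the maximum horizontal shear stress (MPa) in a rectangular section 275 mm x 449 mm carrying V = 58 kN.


A = b * h = 275 * 449 = 123475 mm^2
V = 58 kN = 58000.0 N
tau_max = 1.5 * V / A = 1.5 * 58000.0 / 123475
= 0.7046 MPa

0.7046 MPa
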